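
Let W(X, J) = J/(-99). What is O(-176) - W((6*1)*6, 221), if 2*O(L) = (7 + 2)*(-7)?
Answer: -5795/198 ≈ -29.268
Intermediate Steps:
W(X, J) = -J/99 (W(X, J) = J*(-1/99) = -J/99)
O(L) = -63/2 (O(L) = ((7 + 2)*(-7))/2 = (9*(-7))/2 = (½)*(-63) = -63/2)
O(-176) - W((6*1)*6, 221) = -63/2 - (-1)*221/99 = -63/2 - 1*(-221/99) = -63/2 + 221/99 = -5795/198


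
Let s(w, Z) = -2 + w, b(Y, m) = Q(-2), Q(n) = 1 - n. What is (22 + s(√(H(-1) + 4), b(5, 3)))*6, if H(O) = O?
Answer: 120 + 6*√3 ≈ 130.39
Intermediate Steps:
b(Y, m) = 3 (b(Y, m) = 1 - 1*(-2) = 1 + 2 = 3)
(22 + s(√(H(-1) + 4), b(5, 3)))*6 = (22 + (-2 + √(-1 + 4)))*6 = (22 + (-2 + √3))*6 = (20 + √3)*6 = 120 + 6*√3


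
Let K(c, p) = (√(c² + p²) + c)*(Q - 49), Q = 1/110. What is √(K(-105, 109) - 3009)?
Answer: √(25834050 - 592790*√22906)/110 ≈ 72.661*I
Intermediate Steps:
Q = 1/110 ≈ 0.0090909
K(c, p) = -5389*c/110 - 5389*√(c² + p²)/110 (K(c, p) = (√(c² + p²) + c)*(1/110 - 49) = (c + √(c² + p²))*(-5389/110) = -5389*c/110 - 5389*√(c² + p²)/110)
√(K(-105, 109) - 3009) = √((-5389/110*(-105) - 5389*√((-105)² + 109²)/110) - 3009) = √((113169/22 - 5389*√(11025 + 11881)/110) - 3009) = √((113169/22 - 5389*√22906/110) - 3009) = √(46971/22 - 5389*√22906/110)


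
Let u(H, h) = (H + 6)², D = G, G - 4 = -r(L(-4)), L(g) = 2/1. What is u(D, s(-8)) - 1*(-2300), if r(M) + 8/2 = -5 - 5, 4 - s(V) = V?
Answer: 2876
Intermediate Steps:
L(g) = 2 (L(g) = 2*1 = 2)
s(V) = 4 - V
r(M) = -14 (r(M) = -4 + (-5 - 5) = -4 - 10 = -14)
G = 18 (G = 4 - 1*(-14) = 4 + 14 = 18)
D = 18
u(H, h) = (6 + H)²
u(D, s(-8)) - 1*(-2300) = (6 + 18)² - 1*(-2300) = 24² + 2300 = 576 + 2300 = 2876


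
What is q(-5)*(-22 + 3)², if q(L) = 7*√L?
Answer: 2527*I*√5 ≈ 5650.5*I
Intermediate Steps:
q(-5)*(-22 + 3)² = (7*√(-5))*(-22 + 3)² = (7*(I*√5))*(-19)² = (7*I*√5)*361 = 2527*I*√5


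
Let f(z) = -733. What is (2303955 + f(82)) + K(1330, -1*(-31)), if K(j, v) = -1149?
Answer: 2302073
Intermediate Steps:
(2303955 + f(82)) + K(1330, -1*(-31)) = (2303955 - 733) - 1149 = 2303222 - 1149 = 2302073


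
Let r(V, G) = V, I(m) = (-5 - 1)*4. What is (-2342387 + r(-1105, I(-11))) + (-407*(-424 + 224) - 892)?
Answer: -2262984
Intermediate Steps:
I(m) = -24 (I(m) = -6*4 = -24)
(-2342387 + r(-1105, I(-11))) + (-407*(-424 + 224) - 892) = (-2342387 - 1105) + (-407*(-424 + 224) - 892) = -2343492 + (-407*(-200) - 892) = -2343492 + (81400 - 892) = -2343492 + 80508 = -2262984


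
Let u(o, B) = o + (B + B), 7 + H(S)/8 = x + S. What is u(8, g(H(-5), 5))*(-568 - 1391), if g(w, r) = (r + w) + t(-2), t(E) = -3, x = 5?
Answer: 195900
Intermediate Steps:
H(S) = -16 + 8*S (H(S) = -56 + 8*(5 + S) = -56 + (40 + 8*S) = -16 + 8*S)
g(w, r) = -3 + r + w (g(w, r) = (r + w) - 3 = -3 + r + w)
u(o, B) = o + 2*B
u(8, g(H(-5), 5))*(-568 - 1391) = (8 + 2*(-3 + 5 + (-16 + 8*(-5))))*(-568 - 1391) = (8 + 2*(-3 + 5 + (-16 - 40)))*(-1959) = (8 + 2*(-3 + 5 - 56))*(-1959) = (8 + 2*(-54))*(-1959) = (8 - 108)*(-1959) = -100*(-1959) = 195900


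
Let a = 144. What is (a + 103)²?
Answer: 61009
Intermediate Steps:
(a + 103)² = (144 + 103)² = 247² = 61009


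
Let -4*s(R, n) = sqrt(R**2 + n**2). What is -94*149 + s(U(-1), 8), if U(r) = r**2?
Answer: -14006 - sqrt(65)/4 ≈ -14008.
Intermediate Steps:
s(R, n) = -sqrt(R**2 + n**2)/4
-94*149 + s(U(-1), 8) = -94*149 - sqrt(((-1)**2)**2 + 8**2)/4 = -14006 - sqrt(1**2 + 64)/4 = -14006 - sqrt(1 + 64)/4 = -14006 - sqrt(65)/4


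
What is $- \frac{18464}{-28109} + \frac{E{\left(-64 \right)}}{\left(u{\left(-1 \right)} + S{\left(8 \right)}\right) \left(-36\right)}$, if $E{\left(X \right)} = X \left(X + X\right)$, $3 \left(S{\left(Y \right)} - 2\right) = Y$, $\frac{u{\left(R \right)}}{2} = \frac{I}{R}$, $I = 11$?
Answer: $\frac{15111904}{1096251} \approx 13.785$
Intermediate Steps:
$u{\left(R \right)} = \frac{22}{R}$ ($u{\left(R \right)} = 2 \frac{11}{R} = \frac{22}{R}$)
$S{\left(Y \right)} = 2 + \frac{Y}{3}$
$E{\left(X \right)} = 2 X^{2}$ ($E{\left(X \right)} = X 2 X = 2 X^{2}$)
$- \frac{18464}{-28109} + \frac{E{\left(-64 \right)}}{\left(u{\left(-1 \right)} + S{\left(8 \right)}\right) \left(-36\right)} = - \frac{18464}{-28109} + \frac{2 \left(-64\right)^{2}}{\left(\frac{22}{-1} + \left(2 + \frac{1}{3} \cdot 8\right)\right) \left(-36\right)} = \left(-18464\right) \left(- \frac{1}{28109}\right) + \frac{2 \cdot 4096}{\left(22 \left(-1\right) + \left(2 + \frac{8}{3}\right)\right) \left(-36\right)} = \frac{18464}{28109} + \frac{8192}{\left(-22 + \frac{14}{3}\right) \left(-36\right)} = \frac{18464}{28109} + \frac{8192}{\left(- \frac{52}{3}\right) \left(-36\right)} = \frac{18464}{28109} + \frac{8192}{624} = \frac{18464}{28109} + 8192 \cdot \frac{1}{624} = \frac{18464}{28109} + \frac{512}{39} = \frac{15111904}{1096251}$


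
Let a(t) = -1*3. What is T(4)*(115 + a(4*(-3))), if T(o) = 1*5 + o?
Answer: 1008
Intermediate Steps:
T(o) = 5 + o
a(t) = -3
T(4)*(115 + a(4*(-3))) = (5 + 4)*(115 - 3) = 9*112 = 1008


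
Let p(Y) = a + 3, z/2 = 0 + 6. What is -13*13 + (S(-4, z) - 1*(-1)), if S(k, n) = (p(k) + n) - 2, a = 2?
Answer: -153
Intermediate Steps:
z = 12 (z = 2*(0 + 6) = 2*6 = 12)
p(Y) = 5 (p(Y) = 2 + 3 = 5)
S(k, n) = 3 + n (S(k, n) = (5 + n) - 2 = 3 + n)
-13*13 + (S(-4, z) - 1*(-1)) = -13*13 + ((3 + 12) - 1*(-1)) = -169 + (15 + 1) = -169 + 16 = -153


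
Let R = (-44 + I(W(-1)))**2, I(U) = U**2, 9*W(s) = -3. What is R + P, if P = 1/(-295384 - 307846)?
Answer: 94118960669/48861630 ≈ 1926.2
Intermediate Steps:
W(s) = -1/3 (W(s) = (1/9)*(-3) = -1/3)
P = -1/603230 (P = 1/(-603230) = -1/603230 ≈ -1.6577e-6)
R = 156025/81 (R = (-44 + (-1/3)**2)**2 = (-44 + 1/9)**2 = (-395/9)**2 = 156025/81 ≈ 1926.2)
R + P = 156025/81 - 1/603230 = 94118960669/48861630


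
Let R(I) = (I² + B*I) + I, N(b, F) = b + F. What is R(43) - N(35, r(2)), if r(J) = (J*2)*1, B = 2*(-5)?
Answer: 1423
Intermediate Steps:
B = -10
r(J) = 2*J (r(J) = (2*J)*1 = 2*J)
N(b, F) = F + b
R(I) = I² - 9*I (R(I) = (I² - 10*I) + I = I² - 9*I)
R(43) - N(35, r(2)) = 43*(-9 + 43) - (2*2 + 35) = 43*34 - (4 + 35) = 1462 - 1*39 = 1462 - 39 = 1423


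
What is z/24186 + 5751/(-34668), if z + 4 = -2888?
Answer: -492497/1725268 ≈ -0.28546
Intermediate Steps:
z = -2892 (z = -4 - 2888 = -2892)
z/24186 + 5751/(-34668) = -2892/24186 + 5751/(-34668) = -2892*1/24186 + 5751*(-1/34668) = -482/4031 - 71/428 = -492497/1725268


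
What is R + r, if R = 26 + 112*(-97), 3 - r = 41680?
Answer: -52515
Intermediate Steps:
r = -41677 (r = 3 - 1*41680 = 3 - 41680 = -41677)
R = -10838 (R = 26 - 10864 = -10838)
R + r = -10838 - 41677 = -52515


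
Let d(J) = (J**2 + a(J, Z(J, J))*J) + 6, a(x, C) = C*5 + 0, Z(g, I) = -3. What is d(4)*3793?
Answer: -144134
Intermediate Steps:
a(x, C) = 5*C (a(x, C) = 5*C + 0 = 5*C)
d(J) = 6 + J**2 - 15*J (d(J) = (J**2 + (5*(-3))*J) + 6 = (J**2 - 15*J) + 6 = 6 + J**2 - 15*J)
d(4)*3793 = (6 + 4**2 - 15*4)*3793 = (6 + 16 - 60)*3793 = -38*3793 = -144134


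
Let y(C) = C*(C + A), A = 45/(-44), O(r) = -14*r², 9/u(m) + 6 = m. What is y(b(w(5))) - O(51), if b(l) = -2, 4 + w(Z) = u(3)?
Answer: 801241/22 ≈ 36420.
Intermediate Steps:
u(m) = 9/(-6 + m)
w(Z) = -7 (w(Z) = -4 + 9/(-6 + 3) = -4 + 9/(-3) = -4 + 9*(-⅓) = -4 - 3 = -7)
A = -45/44 (A = 45*(-1/44) = -45/44 ≈ -1.0227)
y(C) = C*(-45/44 + C) (y(C) = C*(C - 45/44) = C*(-45/44 + C))
y(b(w(5))) - O(51) = (1/44)*(-2)*(-45 + 44*(-2)) - (-14)*51² = (1/44)*(-2)*(-45 - 88) - (-14)*2601 = (1/44)*(-2)*(-133) - 1*(-36414) = 133/22 + 36414 = 801241/22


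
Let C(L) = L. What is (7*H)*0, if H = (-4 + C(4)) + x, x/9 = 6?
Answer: 0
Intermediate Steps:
x = 54 (x = 9*6 = 54)
H = 54 (H = (-4 + 4) + 54 = 0 + 54 = 54)
(7*H)*0 = (7*54)*0 = 378*0 = 0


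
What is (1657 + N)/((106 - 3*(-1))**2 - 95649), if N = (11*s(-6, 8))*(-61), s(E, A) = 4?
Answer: 1027/83768 ≈ 0.012260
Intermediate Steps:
N = -2684 (N = (11*4)*(-61) = 44*(-61) = -2684)
(1657 + N)/((106 - 3*(-1))**2 - 95649) = (1657 - 2684)/((106 - 3*(-1))**2 - 95649) = -1027/((106 + 3)**2 - 95649) = -1027/(109**2 - 95649) = -1027/(11881 - 95649) = -1027/(-83768) = -1027*(-1/83768) = 1027/83768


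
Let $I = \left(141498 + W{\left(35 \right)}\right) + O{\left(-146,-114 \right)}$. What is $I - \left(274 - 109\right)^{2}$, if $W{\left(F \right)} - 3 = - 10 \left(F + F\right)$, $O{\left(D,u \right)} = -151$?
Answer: $113425$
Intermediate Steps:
$W{\left(F \right)} = 3 - 20 F$ ($W{\left(F \right)} = 3 - 10 \left(F + F\right) = 3 - 10 \cdot 2 F = 3 - 20 F$)
$I = 140650$ ($I = \left(141498 + \left(3 - 700\right)\right) - 151 = \left(141498 - 697\right) - 151 = 140801 - 151 = 140650$)
$I - \left(274 - 109\right)^{2} = 140650 - \left(274 - 109\right)^{2} = 140650 - 165^{2} = 140650 - 27225 = 113425$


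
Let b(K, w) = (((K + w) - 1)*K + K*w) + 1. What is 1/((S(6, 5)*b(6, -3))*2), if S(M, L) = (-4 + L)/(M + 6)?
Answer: -6/5 ≈ -1.2000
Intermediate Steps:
S(M, L) = (-4 + L)/(6 + M)
b(K, w) = 1 + K*w + K*(-1 + K + w) (b(K, w) = ((-1 + K + w)*K + K*w) + 1 = (K*(-1 + K + w) + K*w) + 1 = (K*w + K*(-1 + K + w)) + 1 = 1 + K*w + K*(-1 + K + w))
1/((S(6, 5)*b(6, -3))*2) = 1/((((-4 + 5)/(6 + 6))*(1 + 6**2 - 1*6 + 2*6*(-3)))*2) = 1/(((1/12)*(1 + 36 - 6 - 36))*2) = 1/((((1/12)*1)*(-5))*2) = 1/(((1/12)*(-5))*2) = 1/(-5/12*2) = 1/(-5/6) = -6/5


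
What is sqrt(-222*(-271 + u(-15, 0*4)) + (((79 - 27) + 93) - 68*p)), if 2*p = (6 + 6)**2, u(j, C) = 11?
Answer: 7*sqrt(1081) ≈ 230.15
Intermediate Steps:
p = 72 (p = (6 + 6)**2/2 = (1/2)*12**2 = (1/2)*144 = 72)
sqrt(-222*(-271 + u(-15, 0*4)) + (((79 - 27) + 93) - 68*p)) = sqrt(-222*(-271 + 11) + (((79 - 27) + 93) - 68*72)) = sqrt(-222*(-260) + ((52 + 93) - 4896)) = sqrt(57720 + (145 - 4896)) = sqrt(57720 - 4751) = sqrt(52969) = 7*sqrt(1081)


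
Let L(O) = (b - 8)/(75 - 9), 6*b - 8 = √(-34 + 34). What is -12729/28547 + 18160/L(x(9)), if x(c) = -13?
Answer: -5132306577/28547 ≈ -1.7978e+5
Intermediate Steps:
b = 4/3 (b = 4/3 + √(-34 + 34)/6 = 4/3 + √0/6 = 4/3 + (⅙)*0 = 4/3 + 0 = 4/3 ≈ 1.3333)
L(O) = -10/99 (L(O) = (4/3 - 8)/(75 - 9) = -20/3/66 = -20/3*1/66 = -10/99)
-12729/28547 + 18160/L(x(9)) = -12729/28547 + 18160/(-10/99) = -12729*1/28547 + 18160*(-99/10) = -12729/28547 - 179784 = -5132306577/28547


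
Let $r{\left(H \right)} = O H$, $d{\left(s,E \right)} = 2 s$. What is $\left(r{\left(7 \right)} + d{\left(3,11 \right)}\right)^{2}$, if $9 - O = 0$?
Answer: $4761$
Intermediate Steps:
$O = 9$ ($O = 9 - 0 = 9 + 0 = 9$)
$r{\left(H \right)} = 9 H$
$\left(r{\left(7 \right)} + d{\left(3,11 \right)}\right)^{2} = \left(9 \cdot 7 + 2 \cdot 3\right)^{2} = \left(63 + 6\right)^{2} = 69^{2} = 4761$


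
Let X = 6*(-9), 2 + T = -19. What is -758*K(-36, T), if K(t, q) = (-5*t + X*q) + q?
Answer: -980094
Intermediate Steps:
T = -21 (T = -2 - 19 = -21)
X = -54
K(t, q) = -53*q - 5*t (K(t, q) = (-5*t - 54*q) + q = (-54*q - 5*t) + q = -53*q - 5*t)
-758*K(-36, T) = -758*(-53*(-21) - 5*(-36)) = -758*(1113 + 180) = -758*1293 = -980094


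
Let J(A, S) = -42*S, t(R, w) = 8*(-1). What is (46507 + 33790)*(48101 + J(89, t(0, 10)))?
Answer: 3889345789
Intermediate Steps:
t(R, w) = -8
(46507 + 33790)*(48101 + J(89, t(0, 10))) = (46507 + 33790)*(48101 - 42*(-8)) = 80297*(48101 + 336) = 80297*48437 = 3889345789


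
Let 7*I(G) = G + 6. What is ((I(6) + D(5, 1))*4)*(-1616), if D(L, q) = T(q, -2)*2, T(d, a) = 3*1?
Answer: -349056/7 ≈ -49865.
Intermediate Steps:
I(G) = 6/7 + G/7 (I(G) = (G + 6)/7 = (6 + G)/7 = 6/7 + G/7)
T(d, a) = 3
D(L, q) = 6 (D(L, q) = 3*2 = 6)
((I(6) + D(5, 1))*4)*(-1616) = (((6/7 + (1/7)*6) + 6)*4)*(-1616) = (((6/7 + 6/7) + 6)*4)*(-1616) = ((12/7 + 6)*4)*(-1616) = ((54/7)*4)*(-1616) = (216/7)*(-1616) = -349056/7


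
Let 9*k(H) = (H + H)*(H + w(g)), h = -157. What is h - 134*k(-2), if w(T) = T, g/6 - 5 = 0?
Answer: 13595/9 ≈ 1510.6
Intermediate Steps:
g = 30 (g = 30 + 6*0 = 30 + 0 = 30)
k(H) = 2*H*(30 + H)/9 (k(H) = ((H + H)*(H + 30))/9 = ((2*H)*(30 + H))/9 = (2*H*(30 + H))/9 = 2*H*(30 + H)/9)
h - 134*k(-2) = -157 - 268*(-2)*(30 - 2)/9 = -157 - 268*(-2)*28/9 = -157 - 134*(-112/9) = -157 + 15008/9 = 13595/9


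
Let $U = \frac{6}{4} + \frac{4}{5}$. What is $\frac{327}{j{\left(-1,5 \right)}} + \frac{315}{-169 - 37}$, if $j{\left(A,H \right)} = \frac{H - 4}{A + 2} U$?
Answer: $\frac{666375}{4738} \approx 140.64$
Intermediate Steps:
$U = \frac{23}{10}$ ($U = 6 \cdot \frac{1}{4} + 4 \cdot \frac{1}{5} = \frac{3}{2} + \frac{4}{5} = \frac{23}{10} \approx 2.3$)
$j{\left(A,H \right)} = \frac{23 \left(-4 + H\right)}{10 \left(2 + A\right)}$ ($j{\left(A,H \right)} = \frac{H - 4}{A + 2} \cdot \frac{23}{10} = \frac{-4 + H}{2 + A} \frac{23}{10} = \frac{23 \left(-4 + H\right)}{10 \left(2 + A\right)}$)
$\frac{327}{j{\left(-1,5 \right)}} + \frac{315}{-169 - 37} = \frac{327}{\frac{23}{10} \frac{1}{2 - 1} \left(-4 + 5\right)} + \frac{315}{-169 - 37} = \frac{327}{\frac{23}{10} \cdot 1^{-1} \cdot 1} + \frac{315}{-206} = \frac{327}{\frac{23}{10} \cdot 1 \cdot 1} + 315 \left(- \frac{1}{206}\right) = \frac{327}{\frac{23}{10}} - \frac{315}{206} = 327 \cdot \frac{10}{23} - \frac{315}{206} = \frac{3270}{23} - \frac{315}{206} = \frac{666375}{4738}$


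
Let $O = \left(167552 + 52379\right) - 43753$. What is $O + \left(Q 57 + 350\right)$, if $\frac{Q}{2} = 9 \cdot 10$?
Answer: $186788$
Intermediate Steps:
$Q = 180$ ($Q = 2 \cdot 9 \cdot 10 = 2 \cdot 90 = 180$)
$O = 176178$ ($O = 219931 - 43753 = 176178$)
$O + \left(Q 57 + 350\right) = 176178 + \left(180 \cdot 57 + 350\right) = 176178 + \left(10260 + 350\right) = 176178 + 10610 = 186788$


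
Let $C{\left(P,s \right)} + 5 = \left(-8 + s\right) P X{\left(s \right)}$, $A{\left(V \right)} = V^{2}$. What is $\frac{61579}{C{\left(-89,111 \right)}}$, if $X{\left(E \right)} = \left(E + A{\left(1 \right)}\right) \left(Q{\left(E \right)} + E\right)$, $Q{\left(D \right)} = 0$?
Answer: $- \frac{61579}{113964149} \approx -0.00054034$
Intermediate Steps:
$X{\left(E \right)} = E \left(1 + E\right)$ ($X{\left(E \right)} = \left(E + 1^{2}\right) \left(0 + E\right) = \left(E + 1\right) E = \left(1 + E\right) E = E \left(1 + E\right)$)
$C{\left(P,s \right)} = -5 + P s \left(1 + s\right) \left(-8 + s\right)$ ($C{\left(P,s \right)} = -5 + \left(-8 + s\right) P s \left(1 + s\right) = -5 + P s \left(1 + s\right) \left(-8 + s\right)$)
$\frac{61579}{C{\left(-89,111 \right)}} = \frac{61579}{-5 - 89 \cdot 111^{2} \left(1 + 111\right) - \left(-712\right) 111 \left(1 + 111\right)} = \frac{61579}{-5 - 1096569 \cdot 112 - \left(-712\right) 111 \cdot 112} = \frac{61579}{-5 - 122815728 + 8851584} = \frac{61579}{-113964149} = 61579 \left(- \frac{1}{113964149}\right) = - \frac{61579}{113964149}$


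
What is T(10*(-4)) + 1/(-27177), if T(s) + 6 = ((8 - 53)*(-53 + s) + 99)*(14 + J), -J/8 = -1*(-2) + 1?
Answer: -1164425743/27177 ≈ -42846.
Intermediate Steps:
J = -24 (J = -8*(-1*(-2) + 1) = -8*(2 + 1) = -8*3 = -24)
T(s) = -24846 + 450*s (T(s) = -6 + ((8 - 53)*(-53 + s) + 99)*(14 - 24) = -6 + (-45*(-53 + s) + 99)*(-10) = -6 + ((2385 - 45*s) + 99)*(-10) = -6 + (2484 - 45*s)*(-10) = -6 + (-24840 + 450*s) = -24846 + 450*s)
T(10*(-4)) + 1/(-27177) = (-24846 + 450*(10*(-4))) + 1/(-27177) = (-24846 + 450*(-40)) - 1/27177 = (-24846 - 18000) - 1/27177 = -42846 - 1/27177 = -1164425743/27177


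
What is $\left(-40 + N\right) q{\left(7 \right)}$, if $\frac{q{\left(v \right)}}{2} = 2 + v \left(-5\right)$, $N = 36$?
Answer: $264$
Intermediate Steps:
$q{\left(v \right)} = 4 - 10 v$ ($q{\left(v \right)} = 2 \left(2 + v \left(-5\right)\right) = 2 \left(2 - 5 v\right) = 4 - 10 v$)
$\left(-40 + N\right) q{\left(7 \right)} = \left(-40 + 36\right) \left(4 - 70\right) = - 4 \left(4 - 70\right) = \left(-4\right) \left(-66\right) = 264$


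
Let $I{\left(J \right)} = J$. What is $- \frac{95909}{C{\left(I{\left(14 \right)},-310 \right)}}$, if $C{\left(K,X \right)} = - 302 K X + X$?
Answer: $- \frac{95909}{1310370} \approx -0.073192$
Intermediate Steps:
$C{\left(K,X \right)} = X - 302 K X$ ($C{\left(K,X \right)} = - 302 K X + X = X - 302 K X$)
$- \frac{95909}{C{\left(I{\left(14 \right)},-310 \right)}} = - \frac{95909}{\left(-310\right) \left(1 - 4228\right)} = - \frac{95909}{\left(-310\right) \left(-4227\right)} = - \frac{95909}{1310370}$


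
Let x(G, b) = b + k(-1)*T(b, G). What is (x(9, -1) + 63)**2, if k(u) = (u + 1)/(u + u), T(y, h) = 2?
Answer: 3844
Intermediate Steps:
k(u) = (1 + u)/(2*u) (k(u) = (1 + u)/((2*u)) = (1 + u)*(1/(2*u)) = (1 + u)/(2*u))
x(G, b) = b (x(G, b) = b + ((1/2)*(1 - 1)/(-1))*2 = b + ((1/2)*(-1)*0)*2 = b + 0*2 = b + 0 = b)
(x(9, -1) + 63)**2 = (-1 + 63)**2 = 62**2 = 3844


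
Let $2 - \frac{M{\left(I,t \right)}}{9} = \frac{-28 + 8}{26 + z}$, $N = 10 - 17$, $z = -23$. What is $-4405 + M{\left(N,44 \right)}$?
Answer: $-4327$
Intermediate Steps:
$N = -7$
$M{\left(I,t \right)} = 78$ ($M{\left(I,t \right)} = 18 - 9 \frac{-28 + 8}{26 - 23} = 18 - 9 \left(- \frac{20}{3}\right) = 18 - 9 \left(\left(-20\right) \frac{1}{3}\right) = 18 - -60 = 18 + 60 = 78$)
$-4405 + M{\left(N,44 \right)} = -4405 + 78 = -4327$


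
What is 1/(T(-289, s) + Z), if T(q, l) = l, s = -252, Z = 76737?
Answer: 1/76485 ≈ 1.3074e-5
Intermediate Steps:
1/(T(-289, s) + Z) = 1/(-252 + 76737) = 1/76485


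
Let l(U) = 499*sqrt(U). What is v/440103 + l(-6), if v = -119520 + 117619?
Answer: -1901/440103 + 499*I*sqrt(6) ≈ -0.0043194 + 1222.3*I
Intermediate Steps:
v = -1901
v/440103 + l(-6) = -1901/440103 + 499*sqrt(-6) = -1901*1/440103 + 499*(I*sqrt(6)) = -1901/440103 + 499*I*sqrt(6)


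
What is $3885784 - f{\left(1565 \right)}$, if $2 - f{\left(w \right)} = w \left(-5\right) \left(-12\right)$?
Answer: $3979682$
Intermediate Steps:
$f{\left(w \right)} = 2 - 60 w$ ($f{\left(w \right)} = 2 - w \left(-5\right) \left(-12\right) = 2 - - 5 w \left(-12\right) = 2 - 60 w$)
$3885784 - f{\left(1565 \right)} = 3885784 - \left(2 - 93900\right) = 3885784 - -93898 = 3885784 + 93898 = 3979682$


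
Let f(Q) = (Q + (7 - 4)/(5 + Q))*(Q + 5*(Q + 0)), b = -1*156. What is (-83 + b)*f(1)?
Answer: -2151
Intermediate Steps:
b = -156
f(Q) = 6*Q*(Q + 3/(5 + Q)) (f(Q) = (Q + 3/(5 + Q))*(Q + 5*Q) = (Q + 3/(5 + Q))*(6*Q) = 6*Q*(Q + 3/(5 + Q)))
(-83 + b)*f(1) = (-83 - 156)*(6*1*(3 + 1² + 5*1)/(5 + 1)) = -1434*(3 + 1 + 5)/6 = -1434*9/6 = -239*9 = -2151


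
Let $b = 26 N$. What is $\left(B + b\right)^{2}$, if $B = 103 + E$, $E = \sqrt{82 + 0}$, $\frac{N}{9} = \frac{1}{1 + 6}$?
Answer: $\frac{916043}{49} + \frac{1910 \sqrt{82}}{7} \approx 21166.0$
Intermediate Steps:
$N = \frac{9}{7}$ ($N = \frac{9}{1 + 6} = \frac{9}{7} \approx 1.2857$)
$E = \sqrt{82} \approx 9.0554$
$b = \frac{234}{7}$ ($b = 26 \cdot \frac{9}{7} = \frac{234}{7} \approx 33.429$)
$B = 103 + \sqrt{82} \approx 112.06$
$\left(B + b\right)^{2} = \left(\left(103 + \sqrt{82}\right) + \frac{234}{7}\right)^{2} = \left(\frac{955}{7} + \sqrt{82}\right)^{2}$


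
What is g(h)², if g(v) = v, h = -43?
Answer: 1849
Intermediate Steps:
g(h)² = (-43)² = 1849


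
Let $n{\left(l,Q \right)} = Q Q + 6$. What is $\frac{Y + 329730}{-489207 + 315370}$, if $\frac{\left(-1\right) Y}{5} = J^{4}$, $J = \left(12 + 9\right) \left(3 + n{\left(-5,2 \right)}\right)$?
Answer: $\frac{27772529475}{173837} \approx 1.5976 \cdot 10^{5}$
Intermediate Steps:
$n{\left(l,Q \right)} = 6 + Q^{2}$ ($n{\left(l,Q \right)} = Q^{2} + 6 = 6 + Q^{2}$)
$J = 273$ ($J = \left(12 + 9\right) \left(3 + \left(6 + 2^{2}\right)\right) = 21 \left(3 + \left(6 + 4\right)\right) = 21 \left(3 + 10\right) = 21 \cdot 13 = 273$)
$Y = -27772859205$ ($Y = - 5 \cdot 273^{4} = \left(-5\right) 5554571841 = -27772859205$)
$\frac{Y + 329730}{-489207 + 315370} = \frac{-27772859205 + 329730}{-489207 + 315370} = - \frac{27772529475}{-173837} = \left(-27772529475\right) \left(- \frac{1}{173837}\right) = \frac{27772529475}{173837}$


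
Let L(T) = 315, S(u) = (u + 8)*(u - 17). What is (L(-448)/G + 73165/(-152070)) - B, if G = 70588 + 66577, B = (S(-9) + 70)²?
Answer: -1098534839657/119192466 ≈ -9216.5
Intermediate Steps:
S(u) = (-17 + u)*(8 + u) (S(u) = (8 + u)*(-17 + u) = (-17 + u)*(8 + u))
B = 9216 (B = ((-136 + (-9)² - 9*(-9)) + 70)² = ((-136 + 81 + 81) + 70)² = (26 + 70)² = 96² = 9216)
G = 137165
(L(-448)/G + 73165/(-152070)) - B = (315/137165 + 73165/(-152070)) - 1*9216 = (315*(1/137165) + 73165*(-1/152070)) - 9216 = (9/3919 - 14633/30414) - 9216 = -57073001/119192466 - 9216 = -1098534839657/119192466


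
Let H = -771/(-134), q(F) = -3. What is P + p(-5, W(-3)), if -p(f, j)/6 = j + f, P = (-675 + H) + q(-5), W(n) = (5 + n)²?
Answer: -89277/134 ≈ -666.25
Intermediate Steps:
H = 771/134 (H = -771*(-1/134) = 771/134 ≈ 5.7537)
P = -90081/134 (P = (-675 + 771/134) - 3 = -89679/134 - 3 = -90081/134 ≈ -672.25)
p(f, j) = -6*f - 6*j (p(f, j) = -6*(j + f) = -6*(f + j) = -6*f - 6*j)
P + p(-5, W(-3)) = -90081/134 + (-6*(-5) - 6*(5 - 3)²) = -90081/134 + (30 - 6*2²) = -90081/134 + (30 - 6*4) = -90081/134 + (30 - 24) = -90081/134 + 6 = -89277/134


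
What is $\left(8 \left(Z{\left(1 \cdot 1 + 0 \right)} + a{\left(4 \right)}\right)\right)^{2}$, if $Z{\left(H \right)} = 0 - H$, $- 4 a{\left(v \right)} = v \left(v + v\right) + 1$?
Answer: $5476$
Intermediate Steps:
$a{\left(v \right)} = - \frac{1}{4} - \frac{v^{2}}{2}$ ($a{\left(v \right)} = - \frac{v \left(v + v\right) + 1}{4} = - \frac{v 2 v + 1}{4} = - \frac{2 v^{2} + 1}{4} = - \frac{1 + 2 v^{2}}{4} = - \frac{1}{4} - \frac{v^{2}}{2}$)
$Z{\left(H \right)} = - H$
$\left(8 \left(Z{\left(1 \cdot 1 + 0 \right)} + a{\left(4 \right)}\right)\right)^{2} = \left(8 \left(- (1 \cdot 1 + 0) - \left(\frac{1}{4} + \frac{4^{2}}{2}\right)\right)\right)^{2} = \left(8 \left(- (1 + 0) - \frac{33}{4}\right)\right)^{2} = \left(8 \left(\left(-1\right) 1 - \frac{33}{4}\right)\right)^{2} = \left(8 \left(-1 - \frac{33}{4}\right)\right)^{2} = \left(8 \left(- \frac{37}{4}\right)\right)^{2} = \left(-74\right)^{2} = 5476$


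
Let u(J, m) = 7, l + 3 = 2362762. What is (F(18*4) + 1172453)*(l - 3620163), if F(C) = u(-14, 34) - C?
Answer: -1474165360752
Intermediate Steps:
l = 2362759 (l = -3 + 2362762 = 2362759)
F(C) = 7 - C
(F(18*4) + 1172453)*(l - 3620163) = ((7 - 18*4) + 1172453)*(2362759 - 3620163) = ((7 - 1*72) + 1172453)*(-1257404) = ((7 - 72) + 1172453)*(-1257404) = (-65 + 1172453)*(-1257404) = 1172388*(-1257404) = -1474165360752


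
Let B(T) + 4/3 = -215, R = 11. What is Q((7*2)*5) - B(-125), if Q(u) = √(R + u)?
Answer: 676/3 ≈ 225.33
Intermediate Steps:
B(T) = -649/3 (B(T) = -4/3 - 215 = -649/3)
Q(u) = √(11 + u)
Q((7*2)*5) - B(-125) = √(11 + (7*2)*5) - 1*(-649/3) = √(11 + 14*5) + 649/3 = √(11 + 70) + 649/3 = √81 + 649/3 = 9 + 649/3 = 676/3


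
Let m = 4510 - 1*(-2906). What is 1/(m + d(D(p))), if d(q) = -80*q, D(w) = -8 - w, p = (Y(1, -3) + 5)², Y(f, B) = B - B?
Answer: 1/10056 ≈ 9.9443e-5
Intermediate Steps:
Y(f, B) = 0
p = 25 (p = (0 + 5)² = 5² = 25)
m = 7416 (m = 4510 + 2906 = 7416)
1/(m + d(D(p))) = 1/(7416 - 80*(-8 - 1*25)) = 1/(7416 - 80*(-8 - 25)) = 1/(7416 - 80*(-33)) = 1/(7416 + 2640) = 1/10056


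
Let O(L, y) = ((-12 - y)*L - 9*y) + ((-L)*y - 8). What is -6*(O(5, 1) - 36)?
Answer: 738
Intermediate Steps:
O(L, y) = -8 - 9*y + L*(-12 - y) - L*y (O(L, y) = (L*(-12 - y) - 9*y) + (-L*y - 8) = (-9*y + L*(-12 - y)) + (-8 - L*y) = -8 - 9*y + L*(-12 - y) - L*y)
-6*(O(5, 1) - 36) = -6*((-8 - 12*5 - 9*1 - 2*5*1) - 36) = -6*((-8 - 60 - 9 - 10) - 36) = -6*(-87 - 36) = -6*(-123) = 738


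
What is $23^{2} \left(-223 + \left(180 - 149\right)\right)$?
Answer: $-101568$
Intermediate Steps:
$23^{2} \left(-223 + \left(180 - 149\right)\right) = 529 \left(-223 + 31\right) = 529 \left(-192\right) = -101568$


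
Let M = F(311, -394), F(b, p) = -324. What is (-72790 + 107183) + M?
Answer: 34069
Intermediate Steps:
M = -324
(-72790 + 107183) + M = (-72790 + 107183) - 324 = 34393 - 324 = 34069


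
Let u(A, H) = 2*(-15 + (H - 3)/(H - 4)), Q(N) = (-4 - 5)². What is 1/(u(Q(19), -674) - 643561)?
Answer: -339/218176672 ≈ -1.5538e-6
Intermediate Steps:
Q(N) = 81 (Q(N) = (-9)² = 81)
u(A, H) = -30 + 2*(-3 + H)/(-4 + H) (u(A, H) = 2*(-15 + (-3 + H)/(-4 + H)) = -30 + 2*(-3 + H)/(-4 + H))
1/(u(Q(19), -674) - 643561) = 1/(2*(57 - 14*(-674))/(-4 - 674) - 643561) = 1/(2*(57 + 9436)/(-678) - 643561) = 1/(2*(-1/678)*9493 - 643561) = 1/(-9493/339 - 643561) = 1/(-218176672/339) = -339/218176672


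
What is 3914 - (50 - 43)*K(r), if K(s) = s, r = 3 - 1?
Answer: 3900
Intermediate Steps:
r = 2
3914 - (50 - 43)*K(r) = 3914 - (50 - 43)*2 = 3914 - 7*2 = 3914 - 1*14 = 3914 - 14 = 3900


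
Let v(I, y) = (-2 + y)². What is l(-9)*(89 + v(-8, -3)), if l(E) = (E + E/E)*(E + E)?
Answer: 16416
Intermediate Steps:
l(E) = 2*E*(1 + E) (l(E) = (E + 1)*(2*E) = (1 + E)*(2*E) = 2*E*(1 + E))
l(-9)*(89 + v(-8, -3)) = (2*(-9)*(1 - 9))*(89 + (-2 - 3)²) = (2*(-9)*(-8))*(89 + (-5)²) = 144*(89 + 25) = 144*114 = 16416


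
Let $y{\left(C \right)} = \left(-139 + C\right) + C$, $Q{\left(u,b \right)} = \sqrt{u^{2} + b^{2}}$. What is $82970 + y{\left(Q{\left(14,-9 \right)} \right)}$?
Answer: $82831 + 2 \sqrt{277} \approx 82864.0$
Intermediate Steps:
$Q{\left(u,b \right)} = \sqrt{b^{2} + u^{2}}$
$y{\left(C \right)} = -139 + 2 C$
$82970 + y{\left(Q{\left(14,-9 \right)} \right)} = 82970 - \left(139 - 2 \sqrt{\left(-9\right)^{2} + 14^{2}}\right) = 82970 - \left(139 - 2 \sqrt{81 + 196}\right) = 82970 - \left(139 - 2 \sqrt{277}\right) = 82831 + 2 \sqrt{277}$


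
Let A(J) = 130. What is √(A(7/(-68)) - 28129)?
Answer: 3*I*√3111 ≈ 167.33*I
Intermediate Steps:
√(A(7/(-68)) - 28129) = √(130 - 28129) = √(-27999) = 3*I*√3111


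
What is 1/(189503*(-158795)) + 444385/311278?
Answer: 13372490694249447/9367017695065030 ≈ 1.4276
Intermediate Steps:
1/(189503*(-158795)) + 444385/311278 = (1/189503)*(-1/158795) + 444385*(1/311278) = -1/30092128885 + 444385/311278 = 13372490694249447/9367017695065030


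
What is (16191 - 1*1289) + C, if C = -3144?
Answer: 11758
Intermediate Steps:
(16191 - 1*1289) + C = (16191 - 1*1289) - 3144 = (16191 - 1289) - 3144 = 14902 - 3144 = 11758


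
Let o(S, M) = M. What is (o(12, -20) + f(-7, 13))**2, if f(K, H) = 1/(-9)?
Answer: 32761/81 ≈ 404.46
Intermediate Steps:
f(K, H) = -1/9
(o(12, -20) + f(-7, 13))**2 = (-20 - 1/9)**2 = (-181/9)**2 = 32761/81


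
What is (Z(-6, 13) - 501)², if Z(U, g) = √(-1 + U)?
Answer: (501 - I*√7)² ≈ 2.5099e+5 - 2651.0*I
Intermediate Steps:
(Z(-6, 13) - 501)² = (√(-1 - 6) - 501)² = (√(-7) - 501)² = (I*√7 - 501)² = (-501 + I*√7)²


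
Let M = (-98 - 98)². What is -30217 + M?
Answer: 8199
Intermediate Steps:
M = 38416 (M = (-196)² = 38416)
-30217 + M = -30217 + 38416 = 8199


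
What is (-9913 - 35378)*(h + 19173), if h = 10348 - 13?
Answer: -1336446828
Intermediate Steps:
h = 10335
(-9913 - 35378)*(h + 19173) = (-9913 - 35378)*(10335 + 19173) = -45291*29508 = -1336446828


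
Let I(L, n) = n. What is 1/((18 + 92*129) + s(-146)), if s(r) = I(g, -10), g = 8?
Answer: 1/11876 ≈ 8.4203e-5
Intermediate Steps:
s(r) = -10
1/((18 + 92*129) + s(-146)) = 1/((18 + 92*129) - 10) = 1/((18 + 11868) - 10) = 1/(11886 - 10) = 1/11876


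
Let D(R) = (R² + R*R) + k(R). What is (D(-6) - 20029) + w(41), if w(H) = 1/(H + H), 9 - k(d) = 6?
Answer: -1636227/82 ≈ -19954.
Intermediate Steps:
k(d) = 3 (k(d) = 9 - 1*6 = 9 - 6 = 3)
w(H) = 1/(2*H)
D(R) = 3 + 2*R² (D(R) = (R² + R*R) + 3 = (R² + R²) + 3 = 2*R² + 3 = 3 + 2*R²)
(D(-6) - 20029) + w(41) = ((3 + 2*(-6)²) - 20029) + (½)/41 = ((3 + 2*36) - 20029) + (½)*(1/41) = ((3 + 72) - 20029) + 1/82 = (75 - 20029) + 1/82 = -19954 + 1/82 = -1636227/82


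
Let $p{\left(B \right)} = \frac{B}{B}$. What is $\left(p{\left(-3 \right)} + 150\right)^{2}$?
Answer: $22801$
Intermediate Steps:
$p{\left(B \right)} = 1$
$\left(p{\left(-3 \right)} + 150\right)^{2} = \left(1 + 150\right)^{2} = 151^{2} = 22801$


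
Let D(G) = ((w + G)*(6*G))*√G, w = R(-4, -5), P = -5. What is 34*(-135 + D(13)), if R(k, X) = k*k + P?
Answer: -4590 + 63648*√13 ≈ 2.2490e+5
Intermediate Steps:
R(k, X) = -5 + k² (R(k, X) = k*k - 5 = k² - 5 = -5 + k²)
w = 11 (w = -5 + (-4)² = -5 + 16 = 11)
D(G) = 6*G^(3/2)*(11 + G) (D(G) = ((11 + G)*(6*G))*√G = (6*G*(11 + G))*√G = 6*G^(3/2)*(11 + G))
34*(-135 + D(13)) = 34*(-135 + 6*13^(3/2)*(11 + 13)) = 34*(-135 + 6*(13*√13)*24) = 34*(-135 + 1872*√13) = -4590 + 63648*√13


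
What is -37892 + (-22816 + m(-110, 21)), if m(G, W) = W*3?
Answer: -60645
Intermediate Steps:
m(G, W) = 3*W
-37892 + (-22816 + m(-110, 21)) = -37892 + (-22816 + 3*21) = -37892 + (-22816 + 63) = -37892 - 22753 = -60645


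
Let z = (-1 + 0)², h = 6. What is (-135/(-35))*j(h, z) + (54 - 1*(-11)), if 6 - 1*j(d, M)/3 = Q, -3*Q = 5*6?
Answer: 1751/7 ≈ 250.14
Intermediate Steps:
z = 1 (z = (-1)² = 1)
Q = -10 (Q = -5*6/3 = -⅓*30 = -10)
j(d, M) = 48 (j(d, M) = 18 - 3*(-10) = 18 + 30 = 48)
(-135/(-35))*j(h, z) + (54 - 1*(-11)) = -135/(-35)*48 + (54 - 1*(-11)) = -135*(-1/35)*48 + (54 + 11) = (27/7)*48 + 65 = 1296/7 + 65 = 1751/7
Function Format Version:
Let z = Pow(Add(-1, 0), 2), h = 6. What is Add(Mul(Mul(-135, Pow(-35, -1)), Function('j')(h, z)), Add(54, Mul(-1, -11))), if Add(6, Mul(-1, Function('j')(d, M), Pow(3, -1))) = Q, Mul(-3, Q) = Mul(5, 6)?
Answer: Rational(1751, 7) ≈ 250.14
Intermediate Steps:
z = 1 (z = Pow(-1, 2) = 1)
Q = -10 (Q = Mul(Rational(-1, 3), Mul(5, 6)) = Mul(Rational(-1, 3), 30) = -10)
Function('j')(d, M) = 48 (Function('j')(d, M) = Add(18, Mul(-3, -10)) = Add(18, 30) = 48)
Add(Mul(Mul(-135, Pow(-35, -1)), Function('j')(h, z)), Add(54, Mul(-1, -11))) = Add(Mul(Mul(-135, Pow(-35, -1)), 48), Add(54, Mul(-1, -11))) = Add(Mul(Mul(-135, Rational(-1, 35)), 48), Add(54, 11)) = Add(Mul(Rational(27, 7), 48), 65) = Add(Rational(1296, 7), 65) = Rational(1751, 7)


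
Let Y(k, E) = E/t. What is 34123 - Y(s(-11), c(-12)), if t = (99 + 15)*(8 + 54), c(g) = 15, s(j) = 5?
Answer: 80393783/2356 ≈ 34123.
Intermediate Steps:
t = 7068 (t = 114*62 = 7068)
Y(k, E) = E/7068
34123 - Y(s(-11), c(-12)) = 34123 - 15/7068 = 34123 - 1*5/2356 = 34123 - 5/2356 = 80393783/2356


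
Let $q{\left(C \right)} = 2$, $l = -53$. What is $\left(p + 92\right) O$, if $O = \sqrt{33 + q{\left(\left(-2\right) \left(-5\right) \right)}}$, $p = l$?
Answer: $39 \sqrt{35} \approx 230.73$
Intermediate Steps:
$p = -53$
$O = \sqrt{35}$ ($O = \sqrt{33 + 2} = \sqrt{35} \approx 5.9161$)
$\left(p + 92\right) O = \left(-53 + 92\right) \sqrt{35} = 39 \sqrt{35}$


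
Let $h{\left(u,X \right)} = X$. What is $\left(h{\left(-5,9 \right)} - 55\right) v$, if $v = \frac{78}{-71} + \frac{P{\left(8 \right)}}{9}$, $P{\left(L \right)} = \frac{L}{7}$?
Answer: $\frac{199916}{4473} \approx 44.694$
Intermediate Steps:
$P{\left(L \right)} = \frac{L}{7}$ ($P{\left(L \right)} = L \frac{1}{7} = \frac{L}{7}$)
$v = - \frac{4346}{4473}$ ($v = \frac{78}{-71} + \frac{\frac{1}{7} \cdot 8}{9} = 78 \left(- \frac{1}{71}\right) + \frac{8}{7} \cdot \frac{1}{9} = - \frac{78}{71} + \frac{8}{63} = - \frac{4346}{4473} \approx -0.97161$)
$\left(h{\left(-5,9 \right)} - 55\right) v = \left(9 - 55\right) \left(- \frac{4346}{4473}\right) = \left(-46\right) \left(- \frac{4346}{4473}\right) = \frac{199916}{4473}$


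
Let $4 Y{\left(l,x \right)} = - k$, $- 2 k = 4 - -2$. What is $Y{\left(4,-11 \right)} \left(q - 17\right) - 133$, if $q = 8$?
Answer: $- \frac{559}{4} \approx -139.75$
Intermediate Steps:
$k = -3$ ($k = - \frac{4 - -2}{2} = - \frac{4 + 2}{2} = \left(- \frac{1}{2}\right) 6 = -3$)
$Y{\left(l,x \right)} = \frac{3}{4}$ ($Y{\left(l,x \right)} = \frac{\left(-1\right) \left(-3\right)}{4} = \frac{1}{4} \cdot 3 = \frac{3}{4}$)
$Y{\left(4,-11 \right)} \left(q - 17\right) - 133 = \frac{3 \left(8 - 17\right)}{4} - 133 = \frac{3}{4} \left(-9\right) - 133 = - \frac{27}{4} - 133 = - \frac{559}{4}$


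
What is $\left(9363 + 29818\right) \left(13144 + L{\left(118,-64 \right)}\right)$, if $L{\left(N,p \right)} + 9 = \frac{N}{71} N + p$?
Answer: $\frac{36907130665}{71} \approx 5.1982 \cdot 10^{8}$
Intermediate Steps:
$L{\left(N,p \right)} = -9 + p + \frac{N^{2}}{71}$ ($L{\left(N,p \right)} = -9 + \left(\frac{N}{71} N + p\right) = -9 + \left(\frac{N^{2}}{71} + p\right) = -9 + \left(p + \frac{N^{2}}{71}\right) = -9 + p + \frac{N^{2}}{71}$)
$\left(9363 + 29818\right) \left(13144 + L{\left(118,-64 \right)}\right) = \left(9363 + 29818\right) \left(13144 - \left(73 - \frac{13924}{71}\right)\right) = 39181 \left(13144 - - \frac{8741}{71}\right) = 39181 \left(13144 + \frac{8741}{71}\right) = 39181 \cdot \frac{941965}{71} = \frac{36907130665}{71}$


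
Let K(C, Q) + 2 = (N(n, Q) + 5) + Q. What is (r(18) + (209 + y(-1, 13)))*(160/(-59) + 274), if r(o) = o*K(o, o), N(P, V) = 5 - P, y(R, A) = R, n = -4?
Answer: 11972488/59 ≈ 2.0292e+5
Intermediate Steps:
K(C, Q) = 12 + Q (K(C, Q) = -2 + (((5 - 1*(-4)) + 5) + Q) = -2 + (((5 + 4) + 5) + Q) = -2 + ((9 + 5) + Q) = -2 + (14 + Q) = 12 + Q)
r(o) = o*(12 + o)
(r(18) + (209 + y(-1, 13)))*(160/(-59) + 274) = (18*(12 + 18) + (209 - 1))*(160/(-59) + 274) = (18*30 + 208)*(160*(-1/59) + 274) = (540 + 208)*(-160/59 + 274) = 748*(16006/59) = 11972488/59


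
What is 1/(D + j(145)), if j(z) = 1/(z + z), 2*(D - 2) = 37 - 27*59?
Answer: -290/225039 ≈ -0.0012887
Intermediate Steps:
D = -776 (D = 2 + (37 - 27*59)/2 = 2 + (37 - 1593)/2 = 2 + (½)*(-1556) = 2 - 778 = -776)
j(z) = 1/(2*z)
1/(D + j(145)) = 1/(-776 + (½)/145) = 1/(-776 + (½)*(1/145)) = 1/(-776 + 1/290) = 1/(-225039/290) = -290/225039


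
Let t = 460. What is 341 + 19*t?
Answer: 9081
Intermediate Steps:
341 + 19*t = 341 + 19*460 = 341 + 8740 = 9081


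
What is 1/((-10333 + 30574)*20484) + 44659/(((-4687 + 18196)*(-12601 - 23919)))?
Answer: -514329759881/5681960389539720 ≈ -9.0520e-5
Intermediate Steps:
1/((-10333 + 30574)*20484) + 44659/(((-4687 + 18196)*(-12601 - 23919))) = (1/20484)/20241 + 44659/((13509*(-36520))) = (1/20241)*(1/20484) + 44659/(-493348680) = 1/414616644 + 44659*(-1/493348680) = 1/414616644 - 44659/493348680 = -514329759881/5681960389539720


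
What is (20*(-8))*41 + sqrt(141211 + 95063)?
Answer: -6560 + sqrt(236274) ≈ -6073.9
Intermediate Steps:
(20*(-8))*41 + sqrt(141211 + 95063) = -160*41 + sqrt(236274) = -6560 + sqrt(236274)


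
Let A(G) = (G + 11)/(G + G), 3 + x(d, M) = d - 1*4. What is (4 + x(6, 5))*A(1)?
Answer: 18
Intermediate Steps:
x(d, M) = -7 + d (x(d, M) = -3 + (d - 1*4) = -3 + (d - 4) = -3 + (-4 + d) = -7 + d)
A(G) = (11 + G)/(2*G) (A(G) = (11 + G)/((2*G)) = (11 + G)*(1/(2*G)) = (11 + G)/(2*G))
(4 + x(6, 5))*A(1) = (4 + (-7 + 6))*((½)*(11 + 1)/1) = (4 - 1)*((½)*1*12) = 3*6 = 18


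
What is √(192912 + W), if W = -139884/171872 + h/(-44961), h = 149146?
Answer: √179991565673593852457454/965942124 ≈ 439.21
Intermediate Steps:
W = -7980836459/1931884248 (W = -139884/171872 + 149146/(-44961) = -139884*1/171872 + 149146*(-1/44961) = -34971/42968 - 149146/44961 = -7980836459/1931884248 ≈ -4.1311)
√(192912 + W) = √(192912 - 7980836459/1931884248) = √(372675673213717/1931884248) = √179991565673593852457454/965942124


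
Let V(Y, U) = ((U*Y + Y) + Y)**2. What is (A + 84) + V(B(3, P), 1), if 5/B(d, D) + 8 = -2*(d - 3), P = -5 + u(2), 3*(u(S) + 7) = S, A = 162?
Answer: 15969/64 ≈ 249.52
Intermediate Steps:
u(S) = -7 + S/3
P = -34/3 (P = -5 + (-7 + (1/3)*2) = -5 + (-7 + 2/3) = -5 - 19/3 = -34/3 ≈ -11.333)
B(d, D) = 5/(-2 - 2*d) (B(d, D) = 5/(-8 - 2*(d - 3)) = 5/(-8 - 2*(-3 + d)) = 5/(-8 + (6 - 2*d)) = 5/(-2 - 2*d))
V(Y, U) = (2*Y + U*Y)**2 (V(Y, U) = ((Y + U*Y) + Y)**2 = (2*Y + U*Y)**2)
(A + 84) + V(B(3, P), 1) = (162 + 84) + (-5/(2 + 2*3))**2*(2 + 1)**2 = 246 + (-5/(2 + 6))**2*3**2 = 246 + (-5/8)**2*9 = 246 + (25/64)*9 = 246 + 225/64 = 15969/64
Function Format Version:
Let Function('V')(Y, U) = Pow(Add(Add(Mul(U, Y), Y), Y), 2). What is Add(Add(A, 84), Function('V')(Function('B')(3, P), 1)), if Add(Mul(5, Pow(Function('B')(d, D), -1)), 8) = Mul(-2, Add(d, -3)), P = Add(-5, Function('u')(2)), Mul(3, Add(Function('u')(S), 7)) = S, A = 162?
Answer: Rational(15969, 64) ≈ 249.52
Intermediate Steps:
Function('u')(S) = Add(-7, Mul(Rational(1, 3), S))
P = Rational(-34, 3) (P = Add(-5, Add(-7, Mul(Rational(1, 3), 2))) = Add(-5, Add(-7, Rational(2, 3))) = Add(-5, Rational(-19, 3)) = Rational(-34, 3) ≈ -11.333)
Function('B')(d, D) = Mul(5, Pow(Add(-2, Mul(-2, d)), -1)) (Function('B')(d, D) = Mul(5, Pow(Add(-8, Mul(-2, Add(d, -3))), -1)) = Mul(5, Pow(Add(-8, Mul(-2, Add(-3, d))), -1)) = Mul(5, Pow(Add(-8, Add(6, Mul(-2, d))), -1)) = Mul(5, Pow(Add(-2, Mul(-2, d)), -1)))
Function('V')(Y, U) = Pow(Add(Mul(2, Y), Mul(U, Y)), 2) (Function('V')(Y, U) = Pow(Add(Add(Y, Mul(U, Y)), Y), 2) = Pow(Add(Mul(2, Y), Mul(U, Y)), 2))
Add(Add(A, 84), Function('V')(Function('B')(3, P), 1)) = Add(Add(162, 84), Mul(Pow(Mul(-5, Pow(Add(2, Mul(2, 3)), -1)), 2), Pow(Add(2, 1), 2))) = Add(246, Mul(Pow(Mul(-5, Pow(Add(2, 6), -1)), 2), Pow(3, 2))) = Add(246, Mul(Pow(Mul(-5, Pow(8, -1)), 2), 9)) = Add(246, Mul(Pow(Mul(-5, Rational(1, 8)), 2), 9)) = Add(246, Mul(Pow(Rational(-5, 8), 2), 9)) = Add(246, Mul(Rational(25, 64), 9)) = Add(246, Rational(225, 64)) = Rational(15969, 64)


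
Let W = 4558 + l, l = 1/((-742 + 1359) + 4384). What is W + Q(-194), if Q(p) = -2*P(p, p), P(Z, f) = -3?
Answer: 22824565/5001 ≈ 4564.0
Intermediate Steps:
Q(p) = 6 (Q(p) = -2*(-3) = 6)
l = 1/5001 (l = 1/(617 + 4384) = 1/5001 ≈ 0.00019996)
W = 22794559/5001 (W = 4558 + 1/5001 = 22794559/5001 ≈ 4558.0)
W + Q(-194) = 22794559/5001 + 6 = 22824565/5001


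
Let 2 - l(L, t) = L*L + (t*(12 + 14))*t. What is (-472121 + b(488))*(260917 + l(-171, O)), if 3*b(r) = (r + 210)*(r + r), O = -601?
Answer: 6733321128020/3 ≈ 2.2444e+12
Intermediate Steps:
l(L, t) = 2 - L² - 26*t² (l(L, t) = 2 - (L*L + (t*(12 + 14))*t) = 2 - (L² + (t*26)*t) = 2 - (L² + (26*t)*t) = 2 - (L² + 26*t²) = 2 + (-L² - 26*t²) = 2 - L² - 26*t²)
b(r) = 2*r*(210 + r)/3 (b(r) = ((r + 210)*(r + r))/3 = ((210 + r)*(2*r))/3 = (2*r*(210 + r))/3 = 2*r*(210 + r)/3)
(-472121 + b(488))*(260917 + l(-171, O)) = (-472121 + (⅔)*488*(210 + 488))*(260917 + (2 - 1*(-171)² - 26*(-601)²)) = (-472121 + (⅔)*488*698)*(260917 + (2 - 1*29241 - 26*361201)) = (-472121 + 681248/3)*(260917 + (2 - 29241 - 9391226)) = -735115*(260917 - 9420465)/3 = -735115/3*(-9159548) = 6733321128020/3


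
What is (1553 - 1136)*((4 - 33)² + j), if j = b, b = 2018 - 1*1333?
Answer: 636342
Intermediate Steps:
b = 685 (b = 2018 - 1333 = 685)
j = 685
(1553 - 1136)*((4 - 33)² + j) = (1553 - 1136)*((4 - 33)² + 685) = 417*((-29)² + 685) = 417*(841 + 685) = 417*1526 = 636342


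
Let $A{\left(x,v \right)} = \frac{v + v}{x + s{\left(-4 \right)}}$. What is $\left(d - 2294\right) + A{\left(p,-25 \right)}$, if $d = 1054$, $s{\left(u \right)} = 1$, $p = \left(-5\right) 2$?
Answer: $- \frac{11110}{9} \approx -1234.4$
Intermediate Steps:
$p = -10$
$A{\left(x,v \right)} = \frac{2 v}{1 + x}$ ($A{\left(x,v \right)} = \frac{v + v}{x + 1} = \frac{2 v}{1 + x}$)
$\left(d - 2294\right) + A{\left(p,-25 \right)} = \left(1054 - 2294\right) + 2 \left(-25\right) \frac{1}{1 - 10} = -1240 + 2 \left(-25\right) \frac{1}{-9} = -1240 + 2 \left(-25\right) \left(- \frac{1}{9}\right) = -1240 + \frac{50}{9} = - \frac{11110}{9}$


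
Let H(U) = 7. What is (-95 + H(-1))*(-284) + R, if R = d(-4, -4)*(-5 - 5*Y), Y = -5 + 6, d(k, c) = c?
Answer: 25032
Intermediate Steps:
Y = 1
R = 40 (R = -4*(-5 - 5*1) = -4*(-5 - 5) = -4*(-10) = 40)
(-95 + H(-1))*(-284) + R = (-95 + 7)*(-284) + 40 = -88*(-284) + 40 = 24992 + 40 = 25032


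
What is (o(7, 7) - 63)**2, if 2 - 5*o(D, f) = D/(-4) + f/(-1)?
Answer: 1481089/400 ≈ 3702.7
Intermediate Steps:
o(D, f) = 2/5 + f/5 + D/20 (o(D, f) = 2/5 - (D/(-4) + f/(-1))/5 = 2/5 - (D*(-1/4) + f*(-1))/5 = 2/5 - (-D/4 - f)/5 = 2/5 - (-f - D/4)/5 = 2/5 + (f/5 + D/20) = 2/5 + f/5 + D/20)
(o(7, 7) - 63)**2 = ((2/5 + (1/5)*7 + (1/20)*7) - 63)**2 = ((2/5 + 7/5 + 7/20) - 63)**2 = (43/20 - 63)**2 = (-1217/20)**2 = 1481089/400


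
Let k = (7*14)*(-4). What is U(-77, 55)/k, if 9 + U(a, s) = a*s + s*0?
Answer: 1061/98 ≈ 10.827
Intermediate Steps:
U(a, s) = -9 + a*s (U(a, s) = -9 + (a*s + s*0) = -9 + (a*s + 0) = -9 + a*s)
k = -392 (k = 98*(-4) = -392)
U(-77, 55)/k = (-9 - 77*55)/(-392) = (-9 - 4235)*(-1/392) = -4244*(-1/392) = 1061/98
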